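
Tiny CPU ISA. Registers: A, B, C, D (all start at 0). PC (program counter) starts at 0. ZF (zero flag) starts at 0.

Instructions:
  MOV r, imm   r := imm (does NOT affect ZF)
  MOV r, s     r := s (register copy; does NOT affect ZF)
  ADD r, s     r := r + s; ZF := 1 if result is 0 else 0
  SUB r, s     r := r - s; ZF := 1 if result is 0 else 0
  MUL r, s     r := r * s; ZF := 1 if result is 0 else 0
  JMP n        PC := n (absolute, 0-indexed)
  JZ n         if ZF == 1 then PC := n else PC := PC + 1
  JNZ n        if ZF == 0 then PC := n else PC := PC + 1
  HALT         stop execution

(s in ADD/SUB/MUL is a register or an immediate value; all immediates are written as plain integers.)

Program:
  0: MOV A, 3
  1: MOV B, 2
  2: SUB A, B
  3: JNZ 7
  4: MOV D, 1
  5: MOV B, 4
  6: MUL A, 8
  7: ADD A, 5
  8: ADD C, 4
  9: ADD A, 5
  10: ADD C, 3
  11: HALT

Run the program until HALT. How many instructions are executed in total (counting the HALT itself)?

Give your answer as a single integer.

Answer: 9

Derivation:
Step 1: PC=0 exec 'MOV A, 3'. After: A=3 B=0 C=0 D=0 ZF=0 PC=1
Step 2: PC=1 exec 'MOV B, 2'. After: A=3 B=2 C=0 D=0 ZF=0 PC=2
Step 3: PC=2 exec 'SUB A, B'. After: A=1 B=2 C=0 D=0 ZF=0 PC=3
Step 4: PC=3 exec 'JNZ 7'. After: A=1 B=2 C=0 D=0 ZF=0 PC=7
Step 5: PC=7 exec 'ADD A, 5'. After: A=6 B=2 C=0 D=0 ZF=0 PC=8
Step 6: PC=8 exec 'ADD C, 4'. After: A=6 B=2 C=4 D=0 ZF=0 PC=9
Step 7: PC=9 exec 'ADD A, 5'. After: A=11 B=2 C=4 D=0 ZF=0 PC=10
Step 8: PC=10 exec 'ADD C, 3'. After: A=11 B=2 C=7 D=0 ZF=0 PC=11
Step 9: PC=11 exec 'HALT'. After: A=11 B=2 C=7 D=0 ZF=0 PC=11 HALTED
Total instructions executed: 9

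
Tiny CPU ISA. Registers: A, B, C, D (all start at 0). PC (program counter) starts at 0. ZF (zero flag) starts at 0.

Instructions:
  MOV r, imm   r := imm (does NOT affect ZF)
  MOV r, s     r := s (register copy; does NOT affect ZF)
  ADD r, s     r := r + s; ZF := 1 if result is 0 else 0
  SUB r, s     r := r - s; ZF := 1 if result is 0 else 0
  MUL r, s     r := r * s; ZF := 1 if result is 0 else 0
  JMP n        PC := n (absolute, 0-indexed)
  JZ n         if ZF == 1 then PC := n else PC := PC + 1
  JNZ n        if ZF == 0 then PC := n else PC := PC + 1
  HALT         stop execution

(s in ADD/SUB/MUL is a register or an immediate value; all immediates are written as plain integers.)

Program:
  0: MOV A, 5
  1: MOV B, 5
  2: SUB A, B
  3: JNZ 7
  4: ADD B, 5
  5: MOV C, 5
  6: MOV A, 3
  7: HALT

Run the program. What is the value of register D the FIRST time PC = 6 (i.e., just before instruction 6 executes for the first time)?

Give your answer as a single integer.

Step 1: PC=0 exec 'MOV A, 5'. After: A=5 B=0 C=0 D=0 ZF=0 PC=1
Step 2: PC=1 exec 'MOV B, 5'. After: A=5 B=5 C=0 D=0 ZF=0 PC=2
Step 3: PC=2 exec 'SUB A, B'. After: A=0 B=5 C=0 D=0 ZF=1 PC=3
Step 4: PC=3 exec 'JNZ 7'. After: A=0 B=5 C=0 D=0 ZF=1 PC=4
Step 5: PC=4 exec 'ADD B, 5'. After: A=0 B=10 C=0 D=0 ZF=0 PC=5
Step 6: PC=5 exec 'MOV C, 5'. After: A=0 B=10 C=5 D=0 ZF=0 PC=6
First time PC=6: D=0

0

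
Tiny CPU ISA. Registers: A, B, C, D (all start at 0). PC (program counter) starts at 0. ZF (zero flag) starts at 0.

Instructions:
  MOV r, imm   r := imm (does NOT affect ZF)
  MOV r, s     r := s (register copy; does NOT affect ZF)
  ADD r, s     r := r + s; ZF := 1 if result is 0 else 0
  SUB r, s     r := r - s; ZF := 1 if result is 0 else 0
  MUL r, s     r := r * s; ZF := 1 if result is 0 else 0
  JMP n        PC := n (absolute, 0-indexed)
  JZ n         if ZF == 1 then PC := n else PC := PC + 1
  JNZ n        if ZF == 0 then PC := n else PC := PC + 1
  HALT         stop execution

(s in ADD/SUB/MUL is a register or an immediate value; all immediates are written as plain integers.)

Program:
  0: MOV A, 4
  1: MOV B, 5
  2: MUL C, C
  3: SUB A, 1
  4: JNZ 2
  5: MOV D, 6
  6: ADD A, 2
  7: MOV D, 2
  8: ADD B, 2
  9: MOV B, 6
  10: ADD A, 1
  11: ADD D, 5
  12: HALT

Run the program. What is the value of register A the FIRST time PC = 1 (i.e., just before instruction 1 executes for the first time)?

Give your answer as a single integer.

Step 1: PC=0 exec 'MOV A, 4'. After: A=4 B=0 C=0 D=0 ZF=0 PC=1
First time PC=1: A=4

4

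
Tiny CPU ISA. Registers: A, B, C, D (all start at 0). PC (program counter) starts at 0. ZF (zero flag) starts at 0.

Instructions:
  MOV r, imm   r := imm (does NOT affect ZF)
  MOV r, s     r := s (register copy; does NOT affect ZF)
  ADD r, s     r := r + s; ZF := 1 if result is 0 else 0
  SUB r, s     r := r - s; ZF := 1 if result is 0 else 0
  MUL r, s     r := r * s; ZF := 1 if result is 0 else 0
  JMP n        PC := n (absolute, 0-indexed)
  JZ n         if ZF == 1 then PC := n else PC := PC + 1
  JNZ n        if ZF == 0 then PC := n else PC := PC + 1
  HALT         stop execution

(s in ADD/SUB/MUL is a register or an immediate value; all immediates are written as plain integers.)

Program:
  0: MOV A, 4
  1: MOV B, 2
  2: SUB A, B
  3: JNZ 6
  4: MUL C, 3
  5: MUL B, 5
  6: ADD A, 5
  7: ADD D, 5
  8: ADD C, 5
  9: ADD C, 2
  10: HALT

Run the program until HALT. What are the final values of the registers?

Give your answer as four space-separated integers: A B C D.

Step 1: PC=0 exec 'MOV A, 4'. After: A=4 B=0 C=0 D=0 ZF=0 PC=1
Step 2: PC=1 exec 'MOV B, 2'. After: A=4 B=2 C=0 D=0 ZF=0 PC=2
Step 3: PC=2 exec 'SUB A, B'. After: A=2 B=2 C=0 D=0 ZF=0 PC=3
Step 4: PC=3 exec 'JNZ 6'. After: A=2 B=2 C=0 D=0 ZF=0 PC=6
Step 5: PC=6 exec 'ADD A, 5'. After: A=7 B=2 C=0 D=0 ZF=0 PC=7
Step 6: PC=7 exec 'ADD D, 5'. After: A=7 B=2 C=0 D=5 ZF=0 PC=8
Step 7: PC=8 exec 'ADD C, 5'. After: A=7 B=2 C=5 D=5 ZF=0 PC=9
Step 8: PC=9 exec 'ADD C, 2'. After: A=7 B=2 C=7 D=5 ZF=0 PC=10
Step 9: PC=10 exec 'HALT'. After: A=7 B=2 C=7 D=5 ZF=0 PC=10 HALTED

Answer: 7 2 7 5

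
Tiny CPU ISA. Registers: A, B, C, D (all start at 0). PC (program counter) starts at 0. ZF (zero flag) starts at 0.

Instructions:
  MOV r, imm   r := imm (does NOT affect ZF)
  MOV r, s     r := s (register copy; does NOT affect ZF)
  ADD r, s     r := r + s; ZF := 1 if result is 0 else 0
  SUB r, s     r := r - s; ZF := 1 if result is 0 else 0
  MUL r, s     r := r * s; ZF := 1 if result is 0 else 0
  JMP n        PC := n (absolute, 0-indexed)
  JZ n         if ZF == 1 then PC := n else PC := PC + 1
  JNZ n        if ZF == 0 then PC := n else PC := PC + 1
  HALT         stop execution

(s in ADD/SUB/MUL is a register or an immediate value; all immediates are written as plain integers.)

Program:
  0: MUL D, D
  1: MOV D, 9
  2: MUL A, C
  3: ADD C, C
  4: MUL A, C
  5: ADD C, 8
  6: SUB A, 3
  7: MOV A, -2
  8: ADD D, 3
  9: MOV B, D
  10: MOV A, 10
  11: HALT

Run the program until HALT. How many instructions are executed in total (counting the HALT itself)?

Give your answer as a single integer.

Step 1: PC=0 exec 'MUL D, D'. After: A=0 B=0 C=0 D=0 ZF=1 PC=1
Step 2: PC=1 exec 'MOV D, 9'. After: A=0 B=0 C=0 D=9 ZF=1 PC=2
Step 3: PC=2 exec 'MUL A, C'. After: A=0 B=0 C=0 D=9 ZF=1 PC=3
Step 4: PC=3 exec 'ADD C, C'. After: A=0 B=0 C=0 D=9 ZF=1 PC=4
Step 5: PC=4 exec 'MUL A, C'. After: A=0 B=0 C=0 D=9 ZF=1 PC=5
Step 6: PC=5 exec 'ADD C, 8'. After: A=0 B=0 C=8 D=9 ZF=0 PC=6
Step 7: PC=6 exec 'SUB A, 3'. After: A=-3 B=0 C=8 D=9 ZF=0 PC=7
Step 8: PC=7 exec 'MOV A, -2'. After: A=-2 B=0 C=8 D=9 ZF=0 PC=8
Step 9: PC=8 exec 'ADD D, 3'. After: A=-2 B=0 C=8 D=12 ZF=0 PC=9
Step 10: PC=9 exec 'MOV B, D'. After: A=-2 B=12 C=8 D=12 ZF=0 PC=10
Step 11: PC=10 exec 'MOV A, 10'. After: A=10 B=12 C=8 D=12 ZF=0 PC=11
Step 12: PC=11 exec 'HALT'. After: A=10 B=12 C=8 D=12 ZF=0 PC=11 HALTED
Total instructions executed: 12

Answer: 12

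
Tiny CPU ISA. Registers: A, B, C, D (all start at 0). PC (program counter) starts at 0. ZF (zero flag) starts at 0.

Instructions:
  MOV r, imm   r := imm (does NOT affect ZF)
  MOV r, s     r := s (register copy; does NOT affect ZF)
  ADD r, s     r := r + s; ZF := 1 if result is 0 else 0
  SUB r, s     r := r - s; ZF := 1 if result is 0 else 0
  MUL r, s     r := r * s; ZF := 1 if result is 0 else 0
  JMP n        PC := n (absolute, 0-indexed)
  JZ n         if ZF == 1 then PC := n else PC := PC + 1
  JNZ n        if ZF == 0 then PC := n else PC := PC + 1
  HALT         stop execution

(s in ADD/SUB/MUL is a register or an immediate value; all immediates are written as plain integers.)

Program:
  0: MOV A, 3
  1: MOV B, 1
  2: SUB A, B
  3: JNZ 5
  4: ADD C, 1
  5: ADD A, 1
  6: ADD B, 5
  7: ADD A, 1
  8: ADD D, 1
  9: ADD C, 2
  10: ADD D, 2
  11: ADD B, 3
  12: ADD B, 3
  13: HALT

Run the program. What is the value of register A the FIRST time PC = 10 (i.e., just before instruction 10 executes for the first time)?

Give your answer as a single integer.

Step 1: PC=0 exec 'MOV A, 3'. After: A=3 B=0 C=0 D=0 ZF=0 PC=1
Step 2: PC=1 exec 'MOV B, 1'. After: A=3 B=1 C=0 D=0 ZF=0 PC=2
Step 3: PC=2 exec 'SUB A, B'. After: A=2 B=1 C=0 D=0 ZF=0 PC=3
Step 4: PC=3 exec 'JNZ 5'. After: A=2 B=1 C=0 D=0 ZF=0 PC=5
Step 5: PC=5 exec 'ADD A, 1'. After: A=3 B=1 C=0 D=0 ZF=0 PC=6
Step 6: PC=6 exec 'ADD B, 5'. After: A=3 B=6 C=0 D=0 ZF=0 PC=7
Step 7: PC=7 exec 'ADD A, 1'. After: A=4 B=6 C=0 D=0 ZF=0 PC=8
Step 8: PC=8 exec 'ADD D, 1'. After: A=4 B=6 C=0 D=1 ZF=0 PC=9
Step 9: PC=9 exec 'ADD C, 2'. After: A=4 B=6 C=2 D=1 ZF=0 PC=10
First time PC=10: A=4

4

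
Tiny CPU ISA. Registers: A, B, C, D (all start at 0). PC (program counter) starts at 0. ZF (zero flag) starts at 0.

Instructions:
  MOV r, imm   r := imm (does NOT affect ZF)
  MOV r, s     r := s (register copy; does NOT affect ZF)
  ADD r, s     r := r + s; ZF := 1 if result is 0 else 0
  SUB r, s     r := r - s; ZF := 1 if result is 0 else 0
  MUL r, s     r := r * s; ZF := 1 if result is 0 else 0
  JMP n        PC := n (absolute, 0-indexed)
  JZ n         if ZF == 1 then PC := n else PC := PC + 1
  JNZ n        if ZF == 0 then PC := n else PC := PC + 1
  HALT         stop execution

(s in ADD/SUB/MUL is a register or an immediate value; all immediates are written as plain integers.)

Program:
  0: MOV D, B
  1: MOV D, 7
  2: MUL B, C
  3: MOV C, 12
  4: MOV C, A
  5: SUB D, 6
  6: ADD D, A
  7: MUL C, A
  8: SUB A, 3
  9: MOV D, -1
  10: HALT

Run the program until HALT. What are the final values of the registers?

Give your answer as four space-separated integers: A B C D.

Step 1: PC=0 exec 'MOV D, B'. After: A=0 B=0 C=0 D=0 ZF=0 PC=1
Step 2: PC=1 exec 'MOV D, 7'. After: A=0 B=0 C=0 D=7 ZF=0 PC=2
Step 3: PC=2 exec 'MUL B, C'. After: A=0 B=0 C=0 D=7 ZF=1 PC=3
Step 4: PC=3 exec 'MOV C, 12'. After: A=0 B=0 C=12 D=7 ZF=1 PC=4
Step 5: PC=4 exec 'MOV C, A'. After: A=0 B=0 C=0 D=7 ZF=1 PC=5
Step 6: PC=5 exec 'SUB D, 6'. After: A=0 B=0 C=0 D=1 ZF=0 PC=6
Step 7: PC=6 exec 'ADD D, A'. After: A=0 B=0 C=0 D=1 ZF=0 PC=7
Step 8: PC=7 exec 'MUL C, A'. After: A=0 B=0 C=0 D=1 ZF=1 PC=8
Step 9: PC=8 exec 'SUB A, 3'. After: A=-3 B=0 C=0 D=1 ZF=0 PC=9
Step 10: PC=9 exec 'MOV D, -1'. After: A=-3 B=0 C=0 D=-1 ZF=0 PC=10
Step 11: PC=10 exec 'HALT'. After: A=-3 B=0 C=0 D=-1 ZF=0 PC=10 HALTED

Answer: -3 0 0 -1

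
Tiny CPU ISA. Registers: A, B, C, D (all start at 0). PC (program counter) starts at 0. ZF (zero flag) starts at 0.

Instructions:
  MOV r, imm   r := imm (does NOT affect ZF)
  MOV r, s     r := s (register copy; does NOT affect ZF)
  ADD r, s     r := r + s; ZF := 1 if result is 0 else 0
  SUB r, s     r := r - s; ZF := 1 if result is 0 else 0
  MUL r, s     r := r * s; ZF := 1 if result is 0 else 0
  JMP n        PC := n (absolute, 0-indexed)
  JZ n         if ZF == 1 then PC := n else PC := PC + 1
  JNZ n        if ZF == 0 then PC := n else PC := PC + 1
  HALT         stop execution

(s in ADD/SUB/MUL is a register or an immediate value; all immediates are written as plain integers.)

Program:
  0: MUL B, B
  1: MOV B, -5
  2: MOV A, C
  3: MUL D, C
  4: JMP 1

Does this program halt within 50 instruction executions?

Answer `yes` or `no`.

Step 1: PC=0 exec 'MUL B, B'. After: A=0 B=0 C=0 D=0 ZF=1 PC=1
Step 2: PC=1 exec 'MOV B, -5'. After: A=0 B=-5 C=0 D=0 ZF=1 PC=2
Step 3: PC=2 exec 'MOV A, C'. After: A=0 B=-5 C=0 D=0 ZF=1 PC=3
Step 4: PC=3 exec 'MUL D, C'. After: A=0 B=-5 C=0 D=0 ZF=1 PC=4
Step 5: PC=4 exec 'JMP 1'. After: A=0 B=-5 C=0 D=0 ZF=1 PC=1
Step 6: PC=1 exec 'MOV B, -5'. After: A=0 B=-5 C=0 D=0 ZF=1 PC=2
State after step 6 equals state after step 2: the program is in a cycle of length 4 and will never halt.

Answer: no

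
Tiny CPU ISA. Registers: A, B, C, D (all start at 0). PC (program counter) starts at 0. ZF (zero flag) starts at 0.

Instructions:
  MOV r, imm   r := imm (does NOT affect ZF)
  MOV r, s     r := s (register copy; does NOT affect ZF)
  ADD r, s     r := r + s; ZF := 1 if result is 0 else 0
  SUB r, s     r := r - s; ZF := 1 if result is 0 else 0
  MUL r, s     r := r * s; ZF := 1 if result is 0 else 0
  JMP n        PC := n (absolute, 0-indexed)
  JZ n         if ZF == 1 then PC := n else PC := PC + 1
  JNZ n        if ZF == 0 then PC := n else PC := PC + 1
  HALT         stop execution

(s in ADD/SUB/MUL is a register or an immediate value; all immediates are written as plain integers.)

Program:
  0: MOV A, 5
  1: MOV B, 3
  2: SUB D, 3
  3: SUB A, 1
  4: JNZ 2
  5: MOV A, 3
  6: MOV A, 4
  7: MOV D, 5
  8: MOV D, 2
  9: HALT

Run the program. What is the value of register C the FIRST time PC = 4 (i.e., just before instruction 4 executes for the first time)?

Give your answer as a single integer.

Step 1: PC=0 exec 'MOV A, 5'. After: A=5 B=0 C=0 D=0 ZF=0 PC=1
Step 2: PC=1 exec 'MOV B, 3'. After: A=5 B=3 C=0 D=0 ZF=0 PC=2
Step 3: PC=2 exec 'SUB D, 3'. After: A=5 B=3 C=0 D=-3 ZF=0 PC=3
Step 4: PC=3 exec 'SUB A, 1'. After: A=4 B=3 C=0 D=-3 ZF=0 PC=4
First time PC=4: C=0

0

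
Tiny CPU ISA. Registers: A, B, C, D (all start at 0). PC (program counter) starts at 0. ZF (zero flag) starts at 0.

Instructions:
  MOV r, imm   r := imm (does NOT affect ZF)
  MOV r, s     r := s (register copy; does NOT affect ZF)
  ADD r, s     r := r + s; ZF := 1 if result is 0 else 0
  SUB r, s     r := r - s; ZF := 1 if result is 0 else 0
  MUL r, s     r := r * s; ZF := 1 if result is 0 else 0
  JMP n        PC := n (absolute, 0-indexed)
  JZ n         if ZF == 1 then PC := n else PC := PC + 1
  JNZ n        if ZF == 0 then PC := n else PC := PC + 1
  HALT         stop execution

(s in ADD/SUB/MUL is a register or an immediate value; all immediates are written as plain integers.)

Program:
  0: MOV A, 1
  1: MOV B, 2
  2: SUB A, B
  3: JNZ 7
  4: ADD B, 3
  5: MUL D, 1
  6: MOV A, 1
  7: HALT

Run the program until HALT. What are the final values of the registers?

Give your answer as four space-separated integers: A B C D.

Answer: -1 2 0 0

Derivation:
Step 1: PC=0 exec 'MOV A, 1'. After: A=1 B=0 C=0 D=0 ZF=0 PC=1
Step 2: PC=1 exec 'MOV B, 2'. After: A=1 B=2 C=0 D=0 ZF=0 PC=2
Step 3: PC=2 exec 'SUB A, B'. After: A=-1 B=2 C=0 D=0 ZF=0 PC=3
Step 4: PC=3 exec 'JNZ 7'. After: A=-1 B=2 C=0 D=0 ZF=0 PC=7
Step 5: PC=7 exec 'HALT'. After: A=-1 B=2 C=0 D=0 ZF=0 PC=7 HALTED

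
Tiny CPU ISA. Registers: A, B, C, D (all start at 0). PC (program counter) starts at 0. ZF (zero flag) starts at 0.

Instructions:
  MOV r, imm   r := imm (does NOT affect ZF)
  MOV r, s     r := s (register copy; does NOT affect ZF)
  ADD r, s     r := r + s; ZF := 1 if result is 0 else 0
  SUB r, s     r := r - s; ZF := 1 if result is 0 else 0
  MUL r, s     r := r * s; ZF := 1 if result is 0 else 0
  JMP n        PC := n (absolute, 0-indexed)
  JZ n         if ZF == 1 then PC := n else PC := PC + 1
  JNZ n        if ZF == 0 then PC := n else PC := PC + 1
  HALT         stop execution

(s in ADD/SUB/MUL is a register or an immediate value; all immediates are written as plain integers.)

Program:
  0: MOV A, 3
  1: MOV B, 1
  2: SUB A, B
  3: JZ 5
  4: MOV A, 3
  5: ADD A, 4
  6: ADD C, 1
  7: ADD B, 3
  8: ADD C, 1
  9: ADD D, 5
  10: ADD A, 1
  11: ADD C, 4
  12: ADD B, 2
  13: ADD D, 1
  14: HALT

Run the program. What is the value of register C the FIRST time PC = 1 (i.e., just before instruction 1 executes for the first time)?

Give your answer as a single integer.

Step 1: PC=0 exec 'MOV A, 3'. After: A=3 B=0 C=0 D=0 ZF=0 PC=1
First time PC=1: C=0

0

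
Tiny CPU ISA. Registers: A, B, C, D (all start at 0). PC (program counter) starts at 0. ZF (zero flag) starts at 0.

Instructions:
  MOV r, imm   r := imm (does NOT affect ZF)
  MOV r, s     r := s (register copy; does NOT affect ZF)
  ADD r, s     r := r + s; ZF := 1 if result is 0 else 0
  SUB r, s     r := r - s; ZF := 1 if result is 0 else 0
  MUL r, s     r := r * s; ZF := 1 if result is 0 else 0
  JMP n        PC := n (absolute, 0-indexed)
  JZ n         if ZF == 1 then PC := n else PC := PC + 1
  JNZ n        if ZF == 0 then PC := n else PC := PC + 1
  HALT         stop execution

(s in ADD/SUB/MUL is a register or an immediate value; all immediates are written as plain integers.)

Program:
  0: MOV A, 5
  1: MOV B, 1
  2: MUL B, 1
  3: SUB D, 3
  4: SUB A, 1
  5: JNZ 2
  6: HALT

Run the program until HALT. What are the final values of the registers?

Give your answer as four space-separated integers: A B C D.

Answer: 0 1 0 -15

Derivation:
Step 1: PC=0 exec 'MOV A, 5'. After: A=5 B=0 C=0 D=0 ZF=0 PC=1
Step 2: PC=1 exec 'MOV B, 1'. After: A=5 B=1 C=0 D=0 ZF=0 PC=2
Step 3: PC=2 exec 'MUL B, 1'. After: A=5 B=1 C=0 D=0 ZF=0 PC=3
Step 4: PC=3 exec 'SUB D, 3'. After: A=5 B=1 C=0 D=-3 ZF=0 PC=4
Step 5: PC=4 exec 'SUB A, 1'. After: A=4 B=1 C=0 D=-3 ZF=0 PC=5
Step 6: PC=5 exec 'JNZ 2'. After: A=4 B=1 C=0 D=-3 ZF=0 PC=2
Step 7: PC=2 exec 'MUL B, 1'. After: A=4 B=1 C=0 D=-3 ZF=0 PC=3
Step 8: PC=3 exec 'SUB D, 3'. After: A=4 B=1 C=0 D=-6 ZF=0 PC=4
Step 9: PC=4 exec 'SUB A, 1'. After: A=3 B=1 C=0 D=-6 ZF=0 PC=5
Step 10: PC=5 exec 'JNZ 2'. After: A=3 B=1 C=0 D=-6 ZF=0 PC=2
Step 11: PC=2 exec 'MUL B, 1'. After: A=3 B=1 C=0 D=-6 ZF=0 PC=3
Step 12: PC=3 exec 'SUB D, 3'. After: A=3 B=1 C=0 D=-9 ZF=0 PC=4
Step 13: PC=4 exec 'SUB A, 1'. After: A=2 B=1 C=0 D=-9 ZF=0 PC=5
Step 14: PC=5 exec 'JNZ 2'. After: A=2 B=1 C=0 D=-9 ZF=0 PC=2
Step 15: PC=2 exec 'MUL B, 1'. After: A=2 B=1 C=0 D=-9 ZF=0 PC=3
Step 16: PC=3 exec 'SUB D, 3'. After: A=2 B=1 C=0 D=-12 ZF=0 PC=4
Step 17: PC=4 exec 'SUB A, 1'. After: A=1 B=1 C=0 D=-12 ZF=0 PC=5
Step 18: PC=5 exec 'JNZ 2'. After: A=1 B=1 C=0 D=-12 ZF=0 PC=2
Step 19: PC=2 exec 'MUL B, 1'. After: A=1 B=1 C=0 D=-12 ZF=0 PC=3
Step 20: PC=3 exec 'SUB D, 3'. After: A=1 B=1 C=0 D=-15 ZF=0 PC=4
Step 21: PC=4 exec 'SUB A, 1'. After: A=0 B=1 C=0 D=-15 ZF=1 PC=5
Step 22: PC=5 exec 'JNZ 2'. After: A=0 B=1 C=0 D=-15 ZF=1 PC=6
Step 23: PC=6 exec 'HALT'. After: A=0 B=1 C=0 D=-15 ZF=1 PC=6 HALTED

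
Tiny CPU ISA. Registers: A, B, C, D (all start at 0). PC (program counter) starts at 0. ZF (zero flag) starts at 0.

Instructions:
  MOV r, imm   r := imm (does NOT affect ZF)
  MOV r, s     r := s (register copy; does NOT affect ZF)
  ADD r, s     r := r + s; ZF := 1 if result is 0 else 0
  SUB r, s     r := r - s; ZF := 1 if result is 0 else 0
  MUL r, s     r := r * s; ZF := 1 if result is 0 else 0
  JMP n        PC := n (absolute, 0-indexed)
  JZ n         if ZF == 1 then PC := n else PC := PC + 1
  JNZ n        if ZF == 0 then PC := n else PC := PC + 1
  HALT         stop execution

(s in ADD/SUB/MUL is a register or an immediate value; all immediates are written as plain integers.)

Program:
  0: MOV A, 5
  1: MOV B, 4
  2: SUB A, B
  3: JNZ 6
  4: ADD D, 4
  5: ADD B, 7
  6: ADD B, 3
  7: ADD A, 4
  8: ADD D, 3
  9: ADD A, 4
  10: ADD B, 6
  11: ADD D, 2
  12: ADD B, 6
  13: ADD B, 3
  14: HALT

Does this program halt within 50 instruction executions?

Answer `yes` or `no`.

Answer: yes

Derivation:
Step 1: PC=0 exec 'MOV A, 5'. After: A=5 B=0 C=0 D=0 ZF=0 PC=1
Step 2: PC=1 exec 'MOV B, 4'. After: A=5 B=4 C=0 D=0 ZF=0 PC=2
Step 3: PC=2 exec 'SUB A, B'. After: A=1 B=4 C=0 D=0 ZF=0 PC=3
Step 4: PC=3 exec 'JNZ 6'. After: A=1 B=4 C=0 D=0 ZF=0 PC=6
Step 5: PC=6 exec 'ADD B, 3'. After: A=1 B=7 C=0 D=0 ZF=0 PC=7
Step 6: PC=7 exec 'ADD A, 4'. After: A=5 B=7 C=0 D=0 ZF=0 PC=8
Step 7: PC=8 exec 'ADD D, 3'. After: A=5 B=7 C=0 D=3 ZF=0 PC=9
Step 8: PC=9 exec 'ADD A, 4'. After: A=9 B=7 C=0 D=3 ZF=0 PC=10
Step 9: PC=10 exec 'ADD B, 6'. After: A=9 B=13 C=0 D=3 ZF=0 PC=11
Step 10: PC=11 exec 'ADD D, 2'. After: A=9 B=13 C=0 D=5 ZF=0 PC=12
Step 11: PC=12 exec 'ADD B, 6'. After: A=9 B=19 C=0 D=5 ZF=0 PC=13
Step 12: PC=13 exec 'ADD B, 3'. After: A=9 B=22 C=0 D=5 ZF=0 PC=14
Step 13: PC=14 exec 'HALT'. After: A=9 B=22 C=0 D=5 ZF=0 PC=14 HALTED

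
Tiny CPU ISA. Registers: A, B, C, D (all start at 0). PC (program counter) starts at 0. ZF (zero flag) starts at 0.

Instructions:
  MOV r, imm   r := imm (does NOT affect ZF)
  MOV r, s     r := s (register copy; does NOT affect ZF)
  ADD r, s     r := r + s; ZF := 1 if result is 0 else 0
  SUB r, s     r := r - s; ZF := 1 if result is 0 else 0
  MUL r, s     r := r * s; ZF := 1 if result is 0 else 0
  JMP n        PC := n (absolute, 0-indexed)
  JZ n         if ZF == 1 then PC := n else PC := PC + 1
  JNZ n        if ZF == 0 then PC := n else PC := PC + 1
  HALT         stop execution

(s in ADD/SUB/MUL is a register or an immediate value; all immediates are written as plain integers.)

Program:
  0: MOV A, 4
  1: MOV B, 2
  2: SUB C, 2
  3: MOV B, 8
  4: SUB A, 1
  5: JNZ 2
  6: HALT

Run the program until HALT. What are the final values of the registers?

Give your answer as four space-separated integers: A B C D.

Step 1: PC=0 exec 'MOV A, 4'. After: A=4 B=0 C=0 D=0 ZF=0 PC=1
Step 2: PC=1 exec 'MOV B, 2'. After: A=4 B=2 C=0 D=0 ZF=0 PC=2
Step 3: PC=2 exec 'SUB C, 2'. After: A=4 B=2 C=-2 D=0 ZF=0 PC=3
Step 4: PC=3 exec 'MOV B, 8'. After: A=4 B=8 C=-2 D=0 ZF=0 PC=4
Step 5: PC=4 exec 'SUB A, 1'. After: A=3 B=8 C=-2 D=0 ZF=0 PC=5
Step 6: PC=5 exec 'JNZ 2'. After: A=3 B=8 C=-2 D=0 ZF=0 PC=2
Step 7: PC=2 exec 'SUB C, 2'. After: A=3 B=8 C=-4 D=0 ZF=0 PC=3
Step 8: PC=3 exec 'MOV B, 8'. After: A=3 B=8 C=-4 D=0 ZF=0 PC=4
Step 9: PC=4 exec 'SUB A, 1'. After: A=2 B=8 C=-4 D=0 ZF=0 PC=5
Step 10: PC=5 exec 'JNZ 2'. After: A=2 B=8 C=-4 D=0 ZF=0 PC=2
Step 11: PC=2 exec 'SUB C, 2'. After: A=2 B=8 C=-6 D=0 ZF=0 PC=3
Step 12: PC=3 exec 'MOV B, 8'. After: A=2 B=8 C=-6 D=0 ZF=0 PC=4
Step 13: PC=4 exec 'SUB A, 1'. After: A=1 B=8 C=-6 D=0 ZF=0 PC=5
Step 14: PC=5 exec 'JNZ 2'. After: A=1 B=8 C=-6 D=0 ZF=0 PC=2
Step 15: PC=2 exec 'SUB C, 2'. After: A=1 B=8 C=-8 D=0 ZF=0 PC=3
Step 16: PC=3 exec 'MOV B, 8'. After: A=1 B=8 C=-8 D=0 ZF=0 PC=4
Step 17: PC=4 exec 'SUB A, 1'. After: A=0 B=8 C=-8 D=0 ZF=1 PC=5
Step 18: PC=5 exec 'JNZ 2'. After: A=0 B=8 C=-8 D=0 ZF=1 PC=6
Step 19: PC=6 exec 'HALT'. After: A=0 B=8 C=-8 D=0 ZF=1 PC=6 HALTED

Answer: 0 8 -8 0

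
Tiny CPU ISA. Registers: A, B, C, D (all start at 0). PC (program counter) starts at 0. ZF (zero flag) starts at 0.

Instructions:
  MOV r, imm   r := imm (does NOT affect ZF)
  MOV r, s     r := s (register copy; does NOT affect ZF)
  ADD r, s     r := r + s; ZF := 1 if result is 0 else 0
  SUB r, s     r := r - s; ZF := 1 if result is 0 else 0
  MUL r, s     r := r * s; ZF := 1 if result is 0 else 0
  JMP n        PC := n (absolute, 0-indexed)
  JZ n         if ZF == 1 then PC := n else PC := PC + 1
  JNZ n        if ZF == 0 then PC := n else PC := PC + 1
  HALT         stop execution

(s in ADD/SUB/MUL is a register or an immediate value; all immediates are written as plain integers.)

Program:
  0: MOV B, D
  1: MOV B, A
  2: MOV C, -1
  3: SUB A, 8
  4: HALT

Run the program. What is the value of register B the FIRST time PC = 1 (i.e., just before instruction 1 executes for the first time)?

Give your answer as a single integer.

Step 1: PC=0 exec 'MOV B, D'. After: A=0 B=0 C=0 D=0 ZF=0 PC=1
First time PC=1: B=0

0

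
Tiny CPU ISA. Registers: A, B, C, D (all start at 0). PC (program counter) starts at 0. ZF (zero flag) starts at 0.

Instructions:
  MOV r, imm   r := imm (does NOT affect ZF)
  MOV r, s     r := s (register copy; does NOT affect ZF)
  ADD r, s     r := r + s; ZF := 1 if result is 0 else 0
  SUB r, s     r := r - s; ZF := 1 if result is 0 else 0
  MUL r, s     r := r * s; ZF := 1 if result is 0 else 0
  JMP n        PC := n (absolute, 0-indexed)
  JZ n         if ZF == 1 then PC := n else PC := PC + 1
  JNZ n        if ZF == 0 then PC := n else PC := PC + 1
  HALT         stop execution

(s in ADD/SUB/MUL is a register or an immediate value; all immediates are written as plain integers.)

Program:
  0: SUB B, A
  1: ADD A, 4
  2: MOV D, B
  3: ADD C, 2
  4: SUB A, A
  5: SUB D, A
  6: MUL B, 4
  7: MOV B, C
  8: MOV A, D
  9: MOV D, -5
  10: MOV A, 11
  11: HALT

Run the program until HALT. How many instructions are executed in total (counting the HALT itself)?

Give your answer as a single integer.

Step 1: PC=0 exec 'SUB B, A'. After: A=0 B=0 C=0 D=0 ZF=1 PC=1
Step 2: PC=1 exec 'ADD A, 4'. After: A=4 B=0 C=0 D=0 ZF=0 PC=2
Step 3: PC=2 exec 'MOV D, B'. After: A=4 B=0 C=0 D=0 ZF=0 PC=3
Step 4: PC=3 exec 'ADD C, 2'. After: A=4 B=0 C=2 D=0 ZF=0 PC=4
Step 5: PC=4 exec 'SUB A, A'. After: A=0 B=0 C=2 D=0 ZF=1 PC=5
Step 6: PC=5 exec 'SUB D, A'. After: A=0 B=0 C=2 D=0 ZF=1 PC=6
Step 7: PC=6 exec 'MUL B, 4'. After: A=0 B=0 C=2 D=0 ZF=1 PC=7
Step 8: PC=7 exec 'MOV B, C'. After: A=0 B=2 C=2 D=0 ZF=1 PC=8
Step 9: PC=8 exec 'MOV A, D'. After: A=0 B=2 C=2 D=0 ZF=1 PC=9
Step 10: PC=9 exec 'MOV D, -5'. After: A=0 B=2 C=2 D=-5 ZF=1 PC=10
Step 11: PC=10 exec 'MOV A, 11'. After: A=11 B=2 C=2 D=-5 ZF=1 PC=11
Step 12: PC=11 exec 'HALT'. After: A=11 B=2 C=2 D=-5 ZF=1 PC=11 HALTED
Total instructions executed: 12

Answer: 12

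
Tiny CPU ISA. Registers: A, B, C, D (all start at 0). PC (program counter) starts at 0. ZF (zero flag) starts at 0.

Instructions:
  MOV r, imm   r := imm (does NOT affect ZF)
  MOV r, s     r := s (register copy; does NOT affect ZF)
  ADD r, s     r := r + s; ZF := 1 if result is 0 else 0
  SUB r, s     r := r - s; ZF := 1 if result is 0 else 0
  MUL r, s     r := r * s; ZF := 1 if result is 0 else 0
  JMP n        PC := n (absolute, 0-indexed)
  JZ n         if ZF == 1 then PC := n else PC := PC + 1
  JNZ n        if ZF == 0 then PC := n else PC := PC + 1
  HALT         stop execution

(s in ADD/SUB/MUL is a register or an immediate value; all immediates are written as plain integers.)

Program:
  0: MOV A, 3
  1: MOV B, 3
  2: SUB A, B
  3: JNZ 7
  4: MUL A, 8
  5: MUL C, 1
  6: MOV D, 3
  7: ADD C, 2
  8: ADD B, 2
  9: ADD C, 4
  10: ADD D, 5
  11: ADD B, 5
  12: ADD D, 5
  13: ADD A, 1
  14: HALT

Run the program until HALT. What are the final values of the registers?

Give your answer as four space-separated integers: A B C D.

Step 1: PC=0 exec 'MOV A, 3'. After: A=3 B=0 C=0 D=0 ZF=0 PC=1
Step 2: PC=1 exec 'MOV B, 3'. After: A=3 B=3 C=0 D=0 ZF=0 PC=2
Step 3: PC=2 exec 'SUB A, B'. After: A=0 B=3 C=0 D=0 ZF=1 PC=3
Step 4: PC=3 exec 'JNZ 7'. After: A=0 B=3 C=0 D=0 ZF=1 PC=4
Step 5: PC=4 exec 'MUL A, 8'. After: A=0 B=3 C=0 D=0 ZF=1 PC=5
Step 6: PC=5 exec 'MUL C, 1'. After: A=0 B=3 C=0 D=0 ZF=1 PC=6
Step 7: PC=6 exec 'MOV D, 3'. After: A=0 B=3 C=0 D=3 ZF=1 PC=7
Step 8: PC=7 exec 'ADD C, 2'. After: A=0 B=3 C=2 D=3 ZF=0 PC=8
Step 9: PC=8 exec 'ADD B, 2'. After: A=0 B=5 C=2 D=3 ZF=0 PC=9
Step 10: PC=9 exec 'ADD C, 4'. After: A=0 B=5 C=6 D=3 ZF=0 PC=10
Step 11: PC=10 exec 'ADD D, 5'. After: A=0 B=5 C=6 D=8 ZF=0 PC=11
Step 12: PC=11 exec 'ADD B, 5'. After: A=0 B=10 C=6 D=8 ZF=0 PC=12
Step 13: PC=12 exec 'ADD D, 5'. After: A=0 B=10 C=6 D=13 ZF=0 PC=13
Step 14: PC=13 exec 'ADD A, 1'. After: A=1 B=10 C=6 D=13 ZF=0 PC=14
Step 15: PC=14 exec 'HALT'. After: A=1 B=10 C=6 D=13 ZF=0 PC=14 HALTED

Answer: 1 10 6 13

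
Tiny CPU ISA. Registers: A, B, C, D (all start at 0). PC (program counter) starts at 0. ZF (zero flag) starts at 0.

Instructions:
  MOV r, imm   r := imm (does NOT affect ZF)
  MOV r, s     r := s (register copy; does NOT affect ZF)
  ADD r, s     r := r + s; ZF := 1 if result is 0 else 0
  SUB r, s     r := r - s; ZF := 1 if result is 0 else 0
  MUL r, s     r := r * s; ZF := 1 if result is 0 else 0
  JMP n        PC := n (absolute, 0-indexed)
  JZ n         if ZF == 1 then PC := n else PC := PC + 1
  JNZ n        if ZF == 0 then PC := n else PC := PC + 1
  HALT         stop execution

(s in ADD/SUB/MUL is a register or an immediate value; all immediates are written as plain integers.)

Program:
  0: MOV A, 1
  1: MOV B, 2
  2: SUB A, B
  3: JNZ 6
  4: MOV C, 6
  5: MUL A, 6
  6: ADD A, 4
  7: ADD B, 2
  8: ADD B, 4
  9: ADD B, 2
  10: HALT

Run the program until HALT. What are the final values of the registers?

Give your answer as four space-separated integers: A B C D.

Step 1: PC=0 exec 'MOV A, 1'. After: A=1 B=0 C=0 D=0 ZF=0 PC=1
Step 2: PC=1 exec 'MOV B, 2'. After: A=1 B=2 C=0 D=0 ZF=0 PC=2
Step 3: PC=2 exec 'SUB A, B'. After: A=-1 B=2 C=0 D=0 ZF=0 PC=3
Step 4: PC=3 exec 'JNZ 6'. After: A=-1 B=2 C=0 D=0 ZF=0 PC=6
Step 5: PC=6 exec 'ADD A, 4'. After: A=3 B=2 C=0 D=0 ZF=0 PC=7
Step 6: PC=7 exec 'ADD B, 2'. After: A=3 B=4 C=0 D=0 ZF=0 PC=8
Step 7: PC=8 exec 'ADD B, 4'. After: A=3 B=8 C=0 D=0 ZF=0 PC=9
Step 8: PC=9 exec 'ADD B, 2'. After: A=3 B=10 C=0 D=0 ZF=0 PC=10
Step 9: PC=10 exec 'HALT'. After: A=3 B=10 C=0 D=0 ZF=0 PC=10 HALTED

Answer: 3 10 0 0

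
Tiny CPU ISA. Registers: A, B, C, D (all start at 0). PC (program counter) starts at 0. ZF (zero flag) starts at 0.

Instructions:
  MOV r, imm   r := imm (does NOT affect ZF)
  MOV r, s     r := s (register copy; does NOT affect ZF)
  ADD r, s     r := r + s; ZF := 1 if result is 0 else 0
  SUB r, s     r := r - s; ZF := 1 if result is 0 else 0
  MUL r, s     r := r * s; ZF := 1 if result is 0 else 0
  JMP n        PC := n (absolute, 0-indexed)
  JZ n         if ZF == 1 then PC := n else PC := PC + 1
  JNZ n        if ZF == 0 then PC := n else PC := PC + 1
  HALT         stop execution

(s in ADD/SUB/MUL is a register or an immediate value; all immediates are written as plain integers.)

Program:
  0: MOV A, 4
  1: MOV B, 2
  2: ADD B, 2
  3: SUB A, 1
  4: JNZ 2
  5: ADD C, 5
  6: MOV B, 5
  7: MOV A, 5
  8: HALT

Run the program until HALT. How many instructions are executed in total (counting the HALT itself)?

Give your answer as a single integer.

Step 1: PC=0 exec 'MOV A, 4'. After: A=4 B=0 C=0 D=0 ZF=0 PC=1
Step 2: PC=1 exec 'MOV B, 2'. After: A=4 B=2 C=0 D=0 ZF=0 PC=2
Step 3: PC=2 exec 'ADD B, 2'. After: A=4 B=4 C=0 D=0 ZF=0 PC=3
Step 4: PC=3 exec 'SUB A, 1'. After: A=3 B=4 C=0 D=0 ZF=0 PC=4
Step 5: PC=4 exec 'JNZ 2'. After: A=3 B=4 C=0 D=0 ZF=0 PC=2
Step 6: PC=2 exec 'ADD B, 2'. After: A=3 B=6 C=0 D=0 ZF=0 PC=3
Step 7: PC=3 exec 'SUB A, 1'. After: A=2 B=6 C=0 D=0 ZF=0 PC=4
Step 8: PC=4 exec 'JNZ 2'. After: A=2 B=6 C=0 D=0 ZF=0 PC=2
Step 9: PC=2 exec 'ADD B, 2'. After: A=2 B=8 C=0 D=0 ZF=0 PC=3
Step 10: PC=3 exec 'SUB A, 1'. After: A=1 B=8 C=0 D=0 ZF=0 PC=4
Step 11: PC=4 exec 'JNZ 2'. After: A=1 B=8 C=0 D=0 ZF=0 PC=2
Step 12: PC=2 exec 'ADD B, 2'. After: A=1 B=10 C=0 D=0 ZF=0 PC=3
Step 13: PC=3 exec 'SUB A, 1'. After: A=0 B=10 C=0 D=0 ZF=1 PC=4
Step 14: PC=4 exec 'JNZ 2'. After: A=0 B=10 C=0 D=0 ZF=1 PC=5
Step 15: PC=5 exec 'ADD C, 5'. After: A=0 B=10 C=5 D=0 ZF=0 PC=6
Step 16: PC=6 exec 'MOV B, 5'. After: A=0 B=5 C=5 D=0 ZF=0 PC=7
Step 17: PC=7 exec 'MOV A, 5'. After: A=5 B=5 C=5 D=0 ZF=0 PC=8
Step 18: PC=8 exec 'HALT'. After: A=5 B=5 C=5 D=0 ZF=0 PC=8 HALTED
Total instructions executed: 18

Answer: 18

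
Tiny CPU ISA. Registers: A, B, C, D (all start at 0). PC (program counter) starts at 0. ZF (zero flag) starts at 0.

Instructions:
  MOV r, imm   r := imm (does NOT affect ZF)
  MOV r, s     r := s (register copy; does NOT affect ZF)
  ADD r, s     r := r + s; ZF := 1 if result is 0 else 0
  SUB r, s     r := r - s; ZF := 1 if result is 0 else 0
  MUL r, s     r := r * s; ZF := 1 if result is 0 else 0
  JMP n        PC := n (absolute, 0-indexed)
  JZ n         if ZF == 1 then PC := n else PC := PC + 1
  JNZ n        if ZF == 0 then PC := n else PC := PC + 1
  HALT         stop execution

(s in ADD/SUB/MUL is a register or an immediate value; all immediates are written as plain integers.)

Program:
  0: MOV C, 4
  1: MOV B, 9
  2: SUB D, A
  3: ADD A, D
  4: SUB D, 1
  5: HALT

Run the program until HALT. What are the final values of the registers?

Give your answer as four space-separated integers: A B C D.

Answer: 0 9 4 -1

Derivation:
Step 1: PC=0 exec 'MOV C, 4'. After: A=0 B=0 C=4 D=0 ZF=0 PC=1
Step 2: PC=1 exec 'MOV B, 9'. After: A=0 B=9 C=4 D=0 ZF=0 PC=2
Step 3: PC=2 exec 'SUB D, A'. After: A=0 B=9 C=4 D=0 ZF=1 PC=3
Step 4: PC=3 exec 'ADD A, D'. After: A=0 B=9 C=4 D=0 ZF=1 PC=4
Step 5: PC=4 exec 'SUB D, 1'. After: A=0 B=9 C=4 D=-1 ZF=0 PC=5
Step 6: PC=5 exec 'HALT'. After: A=0 B=9 C=4 D=-1 ZF=0 PC=5 HALTED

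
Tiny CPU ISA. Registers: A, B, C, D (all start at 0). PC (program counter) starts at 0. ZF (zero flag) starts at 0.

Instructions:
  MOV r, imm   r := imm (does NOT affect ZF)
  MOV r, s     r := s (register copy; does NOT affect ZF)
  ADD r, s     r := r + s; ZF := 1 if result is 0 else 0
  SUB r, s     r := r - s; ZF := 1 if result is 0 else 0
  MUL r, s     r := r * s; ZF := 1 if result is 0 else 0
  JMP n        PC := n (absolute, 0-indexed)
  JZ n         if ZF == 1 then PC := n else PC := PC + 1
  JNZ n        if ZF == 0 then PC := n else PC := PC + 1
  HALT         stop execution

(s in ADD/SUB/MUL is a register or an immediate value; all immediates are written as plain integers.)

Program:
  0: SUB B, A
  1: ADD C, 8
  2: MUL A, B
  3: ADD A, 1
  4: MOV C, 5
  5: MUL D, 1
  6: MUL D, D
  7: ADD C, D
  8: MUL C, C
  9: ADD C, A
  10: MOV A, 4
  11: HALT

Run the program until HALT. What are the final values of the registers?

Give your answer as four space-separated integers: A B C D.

Answer: 4 0 26 0

Derivation:
Step 1: PC=0 exec 'SUB B, A'. After: A=0 B=0 C=0 D=0 ZF=1 PC=1
Step 2: PC=1 exec 'ADD C, 8'. After: A=0 B=0 C=8 D=0 ZF=0 PC=2
Step 3: PC=2 exec 'MUL A, B'. After: A=0 B=0 C=8 D=0 ZF=1 PC=3
Step 4: PC=3 exec 'ADD A, 1'. After: A=1 B=0 C=8 D=0 ZF=0 PC=4
Step 5: PC=4 exec 'MOV C, 5'. After: A=1 B=0 C=5 D=0 ZF=0 PC=5
Step 6: PC=5 exec 'MUL D, 1'. After: A=1 B=0 C=5 D=0 ZF=1 PC=6
Step 7: PC=6 exec 'MUL D, D'. After: A=1 B=0 C=5 D=0 ZF=1 PC=7
Step 8: PC=7 exec 'ADD C, D'. After: A=1 B=0 C=5 D=0 ZF=0 PC=8
Step 9: PC=8 exec 'MUL C, C'. After: A=1 B=0 C=25 D=0 ZF=0 PC=9
Step 10: PC=9 exec 'ADD C, A'. After: A=1 B=0 C=26 D=0 ZF=0 PC=10
Step 11: PC=10 exec 'MOV A, 4'. After: A=4 B=0 C=26 D=0 ZF=0 PC=11
Step 12: PC=11 exec 'HALT'. After: A=4 B=0 C=26 D=0 ZF=0 PC=11 HALTED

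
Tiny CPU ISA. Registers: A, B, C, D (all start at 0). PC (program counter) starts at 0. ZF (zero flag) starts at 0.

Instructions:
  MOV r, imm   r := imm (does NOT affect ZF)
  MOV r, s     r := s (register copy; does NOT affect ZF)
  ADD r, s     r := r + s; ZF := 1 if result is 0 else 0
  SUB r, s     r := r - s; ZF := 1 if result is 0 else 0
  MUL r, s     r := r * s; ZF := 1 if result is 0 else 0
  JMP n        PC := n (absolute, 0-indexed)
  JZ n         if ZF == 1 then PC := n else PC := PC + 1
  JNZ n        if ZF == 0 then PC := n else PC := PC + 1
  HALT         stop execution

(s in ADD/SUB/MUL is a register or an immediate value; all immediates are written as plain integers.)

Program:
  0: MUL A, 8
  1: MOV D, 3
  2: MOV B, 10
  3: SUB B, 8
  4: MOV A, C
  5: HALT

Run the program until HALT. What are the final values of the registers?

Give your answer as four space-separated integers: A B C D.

Answer: 0 2 0 3

Derivation:
Step 1: PC=0 exec 'MUL A, 8'. After: A=0 B=0 C=0 D=0 ZF=1 PC=1
Step 2: PC=1 exec 'MOV D, 3'. After: A=0 B=0 C=0 D=3 ZF=1 PC=2
Step 3: PC=2 exec 'MOV B, 10'. After: A=0 B=10 C=0 D=3 ZF=1 PC=3
Step 4: PC=3 exec 'SUB B, 8'. After: A=0 B=2 C=0 D=3 ZF=0 PC=4
Step 5: PC=4 exec 'MOV A, C'. After: A=0 B=2 C=0 D=3 ZF=0 PC=5
Step 6: PC=5 exec 'HALT'. After: A=0 B=2 C=0 D=3 ZF=0 PC=5 HALTED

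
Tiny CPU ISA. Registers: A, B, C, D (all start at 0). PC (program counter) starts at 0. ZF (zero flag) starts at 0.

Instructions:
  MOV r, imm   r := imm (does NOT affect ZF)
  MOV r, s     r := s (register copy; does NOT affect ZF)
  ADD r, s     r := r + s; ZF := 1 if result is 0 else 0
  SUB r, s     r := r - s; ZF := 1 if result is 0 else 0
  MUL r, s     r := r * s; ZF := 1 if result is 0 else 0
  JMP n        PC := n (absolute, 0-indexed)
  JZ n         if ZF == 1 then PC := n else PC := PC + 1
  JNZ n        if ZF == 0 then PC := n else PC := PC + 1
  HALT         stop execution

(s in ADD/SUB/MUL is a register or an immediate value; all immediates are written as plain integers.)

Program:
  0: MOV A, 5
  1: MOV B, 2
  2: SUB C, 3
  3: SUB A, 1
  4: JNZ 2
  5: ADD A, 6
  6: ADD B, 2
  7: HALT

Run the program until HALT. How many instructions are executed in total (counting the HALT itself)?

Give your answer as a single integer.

Step 1: PC=0 exec 'MOV A, 5'. After: A=5 B=0 C=0 D=0 ZF=0 PC=1
Step 2: PC=1 exec 'MOV B, 2'. After: A=5 B=2 C=0 D=0 ZF=0 PC=2
Step 3: PC=2 exec 'SUB C, 3'. After: A=5 B=2 C=-3 D=0 ZF=0 PC=3
Step 4: PC=3 exec 'SUB A, 1'. After: A=4 B=2 C=-3 D=0 ZF=0 PC=4
Step 5: PC=4 exec 'JNZ 2'. After: A=4 B=2 C=-3 D=0 ZF=0 PC=2
Step 6: PC=2 exec 'SUB C, 3'. After: A=4 B=2 C=-6 D=0 ZF=0 PC=3
Step 7: PC=3 exec 'SUB A, 1'. After: A=3 B=2 C=-6 D=0 ZF=0 PC=4
Step 8: PC=4 exec 'JNZ 2'. After: A=3 B=2 C=-6 D=0 ZF=0 PC=2
Step 9: PC=2 exec 'SUB C, 3'. After: A=3 B=2 C=-9 D=0 ZF=0 PC=3
Step 10: PC=3 exec 'SUB A, 1'. After: A=2 B=2 C=-9 D=0 ZF=0 PC=4
Step 11: PC=4 exec 'JNZ 2'. After: A=2 B=2 C=-9 D=0 ZF=0 PC=2
Step 12: PC=2 exec 'SUB C, 3'. After: A=2 B=2 C=-12 D=0 ZF=0 PC=3
Step 13: PC=3 exec 'SUB A, 1'. After: A=1 B=2 C=-12 D=0 ZF=0 PC=4
Step 14: PC=4 exec 'JNZ 2'. After: A=1 B=2 C=-12 D=0 ZF=0 PC=2
Step 15: PC=2 exec 'SUB C, 3'. After: A=1 B=2 C=-15 D=0 ZF=0 PC=3
Step 16: PC=3 exec 'SUB A, 1'. After: A=0 B=2 C=-15 D=0 ZF=1 PC=4
Step 17: PC=4 exec 'JNZ 2'. After: A=0 B=2 C=-15 D=0 ZF=1 PC=5
Step 18: PC=5 exec 'ADD A, 6'. After: A=6 B=2 C=-15 D=0 ZF=0 PC=6
Step 19: PC=6 exec 'ADD B, 2'. After: A=6 B=4 C=-15 D=0 ZF=0 PC=7
Step 20: PC=7 exec 'HALT'. After: A=6 B=4 C=-15 D=0 ZF=0 PC=7 HALTED
Total instructions executed: 20

Answer: 20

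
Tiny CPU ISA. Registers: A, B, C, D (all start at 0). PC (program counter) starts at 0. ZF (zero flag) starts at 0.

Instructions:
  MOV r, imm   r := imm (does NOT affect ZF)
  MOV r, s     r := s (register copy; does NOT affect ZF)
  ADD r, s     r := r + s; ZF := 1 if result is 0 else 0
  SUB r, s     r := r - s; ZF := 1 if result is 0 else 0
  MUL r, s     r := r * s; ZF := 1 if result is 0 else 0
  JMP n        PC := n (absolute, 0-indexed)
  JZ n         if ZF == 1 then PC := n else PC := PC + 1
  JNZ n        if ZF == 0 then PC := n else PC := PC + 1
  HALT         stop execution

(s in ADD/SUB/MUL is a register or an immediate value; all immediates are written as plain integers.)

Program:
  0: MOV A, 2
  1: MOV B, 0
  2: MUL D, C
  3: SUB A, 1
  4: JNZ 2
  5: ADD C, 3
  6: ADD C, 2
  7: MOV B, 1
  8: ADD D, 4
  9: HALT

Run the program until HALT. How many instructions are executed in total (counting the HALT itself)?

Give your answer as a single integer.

Answer: 13

Derivation:
Step 1: PC=0 exec 'MOV A, 2'. After: A=2 B=0 C=0 D=0 ZF=0 PC=1
Step 2: PC=1 exec 'MOV B, 0'. After: A=2 B=0 C=0 D=0 ZF=0 PC=2
Step 3: PC=2 exec 'MUL D, C'. After: A=2 B=0 C=0 D=0 ZF=1 PC=3
Step 4: PC=3 exec 'SUB A, 1'. After: A=1 B=0 C=0 D=0 ZF=0 PC=4
Step 5: PC=4 exec 'JNZ 2'. After: A=1 B=0 C=0 D=0 ZF=0 PC=2
Step 6: PC=2 exec 'MUL D, C'. After: A=1 B=0 C=0 D=0 ZF=1 PC=3
Step 7: PC=3 exec 'SUB A, 1'. After: A=0 B=0 C=0 D=0 ZF=1 PC=4
Step 8: PC=4 exec 'JNZ 2'. After: A=0 B=0 C=0 D=0 ZF=1 PC=5
Step 9: PC=5 exec 'ADD C, 3'. After: A=0 B=0 C=3 D=0 ZF=0 PC=6
Step 10: PC=6 exec 'ADD C, 2'. After: A=0 B=0 C=5 D=0 ZF=0 PC=7
Step 11: PC=7 exec 'MOV B, 1'. After: A=0 B=1 C=5 D=0 ZF=0 PC=8
Step 12: PC=8 exec 'ADD D, 4'. After: A=0 B=1 C=5 D=4 ZF=0 PC=9
Step 13: PC=9 exec 'HALT'. After: A=0 B=1 C=5 D=4 ZF=0 PC=9 HALTED
Total instructions executed: 13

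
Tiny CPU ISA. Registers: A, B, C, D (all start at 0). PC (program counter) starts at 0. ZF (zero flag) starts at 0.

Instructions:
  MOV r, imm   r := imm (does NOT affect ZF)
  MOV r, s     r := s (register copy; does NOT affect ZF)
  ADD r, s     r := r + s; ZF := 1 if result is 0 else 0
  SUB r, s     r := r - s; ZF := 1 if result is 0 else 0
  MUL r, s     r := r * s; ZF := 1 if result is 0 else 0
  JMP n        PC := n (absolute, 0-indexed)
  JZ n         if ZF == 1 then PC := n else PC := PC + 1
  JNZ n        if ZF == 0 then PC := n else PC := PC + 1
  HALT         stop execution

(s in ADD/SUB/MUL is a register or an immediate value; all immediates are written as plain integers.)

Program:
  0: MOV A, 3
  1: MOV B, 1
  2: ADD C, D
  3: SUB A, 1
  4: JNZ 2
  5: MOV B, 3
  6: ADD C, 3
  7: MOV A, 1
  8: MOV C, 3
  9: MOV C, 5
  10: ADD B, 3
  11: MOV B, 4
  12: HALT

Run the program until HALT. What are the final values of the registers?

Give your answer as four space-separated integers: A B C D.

Step 1: PC=0 exec 'MOV A, 3'. After: A=3 B=0 C=0 D=0 ZF=0 PC=1
Step 2: PC=1 exec 'MOV B, 1'. After: A=3 B=1 C=0 D=0 ZF=0 PC=2
Step 3: PC=2 exec 'ADD C, D'. After: A=3 B=1 C=0 D=0 ZF=1 PC=3
Step 4: PC=3 exec 'SUB A, 1'. After: A=2 B=1 C=0 D=0 ZF=0 PC=4
Step 5: PC=4 exec 'JNZ 2'. After: A=2 B=1 C=0 D=0 ZF=0 PC=2
Step 6: PC=2 exec 'ADD C, D'. After: A=2 B=1 C=0 D=0 ZF=1 PC=3
Step 7: PC=3 exec 'SUB A, 1'. After: A=1 B=1 C=0 D=0 ZF=0 PC=4
Step 8: PC=4 exec 'JNZ 2'. After: A=1 B=1 C=0 D=0 ZF=0 PC=2
Step 9: PC=2 exec 'ADD C, D'. After: A=1 B=1 C=0 D=0 ZF=1 PC=3
Step 10: PC=3 exec 'SUB A, 1'. After: A=0 B=1 C=0 D=0 ZF=1 PC=4
Step 11: PC=4 exec 'JNZ 2'. After: A=0 B=1 C=0 D=0 ZF=1 PC=5
Step 12: PC=5 exec 'MOV B, 3'. After: A=0 B=3 C=0 D=0 ZF=1 PC=6
Step 13: PC=6 exec 'ADD C, 3'. After: A=0 B=3 C=3 D=0 ZF=0 PC=7
Step 14: PC=7 exec 'MOV A, 1'. After: A=1 B=3 C=3 D=0 ZF=0 PC=8
Step 15: PC=8 exec 'MOV C, 3'. After: A=1 B=3 C=3 D=0 ZF=0 PC=9
Step 16: PC=9 exec 'MOV C, 5'. After: A=1 B=3 C=5 D=0 ZF=0 PC=10
Step 17: PC=10 exec 'ADD B, 3'. After: A=1 B=6 C=5 D=0 ZF=0 PC=11
Step 18: PC=11 exec 'MOV B, 4'. After: A=1 B=4 C=5 D=0 ZF=0 PC=12
Step 19: PC=12 exec 'HALT'. After: A=1 B=4 C=5 D=0 ZF=0 PC=12 HALTED

Answer: 1 4 5 0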